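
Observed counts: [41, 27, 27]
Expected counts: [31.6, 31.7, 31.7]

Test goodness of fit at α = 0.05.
Chi-square goodness of fit test:
H₀: observed counts match expected distribution
H₁: observed counts differ from expected distribution
df = k - 1 = 2
χ² = Σ(O - E)²/E
   = (41 - 31.6)²/31.6 + (27 - 31.7)²/31.7 + (27 - 31.7)²/31.7
   = 2.796 + 0.697 + 0.697
   = 4.19
p-value = 0.1231

Since p-value > α = 0.05, we fail to reject H₀.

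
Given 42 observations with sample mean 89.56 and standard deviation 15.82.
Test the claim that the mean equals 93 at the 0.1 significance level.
One-sample t-test:
H₀: μ = 93
H₁: μ ≠ 93
df = n - 1 = 41
t = (x̄ - μ₀) / (s/√n) = (89.56 - 93) / (15.82/√42) = -1.409
p-value = 0.1663

Since p-value > α = 0.1, we fail to reject H₀.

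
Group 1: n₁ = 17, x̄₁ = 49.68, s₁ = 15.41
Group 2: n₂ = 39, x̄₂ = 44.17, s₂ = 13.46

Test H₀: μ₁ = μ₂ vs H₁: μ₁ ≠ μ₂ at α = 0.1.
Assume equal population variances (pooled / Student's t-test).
Student's two-sample t-test (equal variances):
H₀: μ₁ = μ₂
H₁: μ₁ ≠ μ₂
df = n₁ + n₂ - 2 = 54
Pooled variance s_p² = [(n₁-1)s₁² + (n₂-1)s₂²] / (n₁ + n₂ - 2) = [(16)(15.41²) + (38)(13.46²)] / 54 = 197.8520
SE = √(s_p²(1/n₁ + 1/n₂)) = √(197.8520 × (1/17 + 1/39)) = 4.0880
t = (x̄₁ - x̄₂) / SE = (49.68 - 44.17) / 4.0880 = 5.51 / 4.0880 = 1.348
p-value = 0.1833

Since p-value > α = 0.1, we fail to reject H₀.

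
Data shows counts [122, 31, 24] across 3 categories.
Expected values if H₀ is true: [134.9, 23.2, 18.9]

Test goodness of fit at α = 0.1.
Chi-square goodness of fit test:
H₀: observed counts match expected distribution
H₁: observed counts differ from expected distribution
df = k - 1 = 2
χ² = Σ(O - E)²/E
   = (122 - 134.9)²/134.9 + (31 - 23.2)²/23.2 + (24 - 18.9)²/18.9
   = 1.234 + 2.622 + 1.376
   = 5.23
p-value = 0.0731

Since p-value < α = 0.1, we reject H₀.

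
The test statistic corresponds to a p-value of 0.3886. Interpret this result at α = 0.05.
Since p = 0.3886 > α = 0.05, fail to reject H₀.
There is insufficient evidence to reject the null hypothesis; the result is not statistically significant at the 0.05 level.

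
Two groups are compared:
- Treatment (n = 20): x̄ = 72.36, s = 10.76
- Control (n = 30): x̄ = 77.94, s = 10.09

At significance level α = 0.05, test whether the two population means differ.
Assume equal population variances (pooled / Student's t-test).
Student's two-sample t-test (equal variances):
H₀: μ₁ = μ₂
H₁: μ₁ ≠ μ₂
df = n₁ + n₂ - 2 = 48
Pooled variance s_p² = [(n₁-1)s₁² + (n₂-1)s₂²] / (n₁ + n₂ - 2) = [(19)(10.76²) + (29)(10.09²)] / 48 = 107.3377
SE = √(s_p²(1/n₁ + 1/n₂)) = √(107.3377 × (1/20 + 1/30)) = 2.9908
t = (x̄₁ - x̄₂) / SE = (72.36 - 77.94) / 2.9908 = -5.58 / 2.9908 = -1.866
p-value = 0.0682

Since p-value > α = 0.05, we fail to reject H₀.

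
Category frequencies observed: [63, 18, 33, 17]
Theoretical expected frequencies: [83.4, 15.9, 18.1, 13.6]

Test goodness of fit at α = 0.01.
Chi-square goodness of fit test:
H₀: observed counts match expected distribution
H₁: observed counts differ from expected distribution
df = k - 1 = 3
χ² = Σ(O - E)²/E
   = (63 - 83.4)²/83.4 + (18 - 15.9)²/15.9 + (33 - 18.1)²/18.1 + (17 - 13.6)²/13.6
   = 4.990 + 0.277 + 12.266 + 0.850
   = 18.38
p-value = 0.0004

Since p-value < α = 0.01, we reject H₀.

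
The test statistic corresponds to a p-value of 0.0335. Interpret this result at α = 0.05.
Since p = 0.0335 < α = 0.05, reject H₀.
There is sufficient evidence to reject the null hypothesis; the result is statistically significant at the 0.05 level.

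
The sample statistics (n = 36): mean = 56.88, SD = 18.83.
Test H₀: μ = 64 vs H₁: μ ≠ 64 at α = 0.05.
One-sample t-test:
H₀: μ = 64
H₁: μ ≠ 64
df = n - 1 = 35
t = (x̄ - μ₀) / (s/√n) = (56.88 - 64) / (18.83/√36) = -2.269
p-value = 0.0296

Since p-value < α = 0.05, we reject H₀.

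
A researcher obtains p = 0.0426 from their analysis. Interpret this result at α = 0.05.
Since p = 0.0426 < α = 0.05, reject H₀.
There is sufficient evidence to reject the null hypothesis; the result is statistically significant at the 0.05 level.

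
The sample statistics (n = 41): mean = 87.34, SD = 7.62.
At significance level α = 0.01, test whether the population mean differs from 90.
One-sample t-test:
H₀: μ = 90
H₁: μ ≠ 90
df = n - 1 = 40
t = (x̄ - μ₀) / (s/√n) = (87.34 - 90) / (7.62/√41) = -2.235
p-value = 0.0311

Since p-value > α = 0.01, we fail to reject H₀.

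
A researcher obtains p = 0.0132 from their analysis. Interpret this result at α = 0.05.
Since p = 0.0132 < α = 0.05, reject H₀.
There is sufficient evidence to reject the null hypothesis; the result is statistically significant at the 0.05 level.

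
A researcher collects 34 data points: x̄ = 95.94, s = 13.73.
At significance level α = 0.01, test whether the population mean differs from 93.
One-sample t-test:
H₀: μ = 93
H₁: μ ≠ 93
df = n - 1 = 33
t = (x̄ - μ₀) / (s/√n) = (95.94 - 93) / (13.73/√34) = 1.249
p-value = 0.2206

Since p-value > α = 0.01, we fail to reject H₀.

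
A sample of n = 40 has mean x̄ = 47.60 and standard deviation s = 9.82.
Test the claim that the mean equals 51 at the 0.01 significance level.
One-sample t-test:
H₀: μ = 51
H₁: μ ≠ 51
df = n - 1 = 39
t = (x̄ - μ₀) / (s/√n) = (47.60 - 51) / (9.82/√40) = -2.190
p-value = 0.0346

Since p-value > α = 0.01, we fail to reject H₀.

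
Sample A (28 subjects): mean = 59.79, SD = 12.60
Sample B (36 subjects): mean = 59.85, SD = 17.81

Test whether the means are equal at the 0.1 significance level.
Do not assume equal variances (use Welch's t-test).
Welch's two-sample t-test:
H₀: μ₁ = μ₂
H₁: μ₁ ≠ μ₂
s₁²/n₁ = 12.60²/28 = 5.6700,  s₂²/n₂ = 17.81²/36 = 8.8110
SE = √(s₁²/n₁ + s₂²/n₂) = √(5.6700 + 8.8110) = 3.8054
df (Welch-Satterthwaite) = (s₁²/n₁ + s₂²/n₂)² / [(s₁²/n₁)²/(n₁-1) + (s₂²/n₂)²/(n₂-1)] ≈ 61.52
t = (x̄₁ - x̄₂) / SE = (59.79 - 59.85) / 3.8054 = -0.06 / 3.8054 = -0.016
p-value = 0.9875

Since p-value > α = 0.1, we fail to reject H₀.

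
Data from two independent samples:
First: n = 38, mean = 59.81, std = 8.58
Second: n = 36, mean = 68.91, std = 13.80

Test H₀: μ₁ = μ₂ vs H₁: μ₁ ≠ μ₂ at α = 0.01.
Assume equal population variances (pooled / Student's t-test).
Student's two-sample t-test (equal variances):
H₀: μ₁ = μ₂
H₁: μ₁ ≠ μ₂
df = n₁ + n₂ - 2 = 72
Pooled variance s_p² = [(n₁-1)s₁² + (n₂-1)s₂²] / (n₁ + n₂ - 2) = [(37)(8.58²) + (35)(13.80²)] / 72 = 130.4057
SE = √(s_p²(1/n₁ + 1/n₂)) = √(130.4057 × (1/38 + 1/36)) = 2.6560
t = (x̄₁ - x̄₂) / SE = (59.81 - 68.91) / 2.6560 = -9.10 / 2.6560 = -3.426
p-value = 0.0010

Since p-value < α = 0.01, we reject H₀.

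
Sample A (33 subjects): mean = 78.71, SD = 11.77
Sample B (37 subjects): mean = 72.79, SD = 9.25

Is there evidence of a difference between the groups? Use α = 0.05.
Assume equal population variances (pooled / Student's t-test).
Student's two-sample t-test (equal variances):
H₀: μ₁ = μ₂
H₁: μ₁ ≠ μ₂
df = n₁ + n₂ - 2 = 68
Pooled variance s_p² = [(n₁-1)s₁² + (n₂-1)s₂²] / (n₁ + n₂ - 2) = [(32)(11.77²) + (36)(9.25²)] / 68 = 110.4897
SE = √(s_p²(1/n₁ + 1/n₂)) = √(110.4897 × (1/33 + 1/37)) = 2.5168
t = (x̄₁ - x̄₂) / SE = (78.71 - 72.79) / 2.5168 = 5.92 / 2.5168 = 2.352
p-value = 0.0216

Since p-value < α = 0.05, we reject H₀.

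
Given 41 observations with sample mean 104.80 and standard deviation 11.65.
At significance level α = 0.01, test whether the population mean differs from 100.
One-sample t-test:
H₀: μ = 100
H₁: μ ≠ 100
df = n - 1 = 40
t = (x̄ - μ₀) / (s/√n) = (104.80 - 100) / (11.65/√41) = 2.638
p-value = 0.0118

Since p-value > α = 0.01, we fail to reject H₀.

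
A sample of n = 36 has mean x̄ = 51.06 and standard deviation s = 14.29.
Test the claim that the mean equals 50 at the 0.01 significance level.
One-sample t-test:
H₀: μ = 50
H₁: μ ≠ 50
df = n - 1 = 35
t = (x̄ - μ₀) / (s/√n) = (51.06 - 50) / (14.29/√36) = 0.445
p-value = 0.6590

Since p-value > α = 0.01, we fail to reject H₀.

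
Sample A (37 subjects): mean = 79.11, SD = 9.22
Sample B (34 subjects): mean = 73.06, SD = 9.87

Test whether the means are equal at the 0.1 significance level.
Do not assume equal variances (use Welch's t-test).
Welch's two-sample t-test:
H₀: μ₁ = μ₂
H₁: μ₁ ≠ μ₂
s₁²/n₁ = 9.22²/37 = 2.2975,  s₂²/n₂ = 9.87²/34 = 2.8652
SE = √(s₁²/n₁ + s₂²/n₂) = √(2.2975 + 2.8652) = 2.2722
df (Welch-Satterthwaite) = (s₁²/n₁ + s₂²/n₂)² / [(s₁²/n₁)²/(n₁-1) + (s₂²/n₂)²/(n₂-1)] ≈ 67.41
t = (x̄₁ - x̄₂) / SE = (79.11 - 73.06) / 2.2722 = 6.05 / 2.2722 = 2.663
p-value = 0.0097

Since p-value < α = 0.1, we reject H₀.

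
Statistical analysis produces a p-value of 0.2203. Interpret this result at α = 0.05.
Since p = 0.2203 > α = 0.05, fail to reject H₀.
There is insufficient evidence to reject the null hypothesis; the result is not statistically significant at the 0.05 level.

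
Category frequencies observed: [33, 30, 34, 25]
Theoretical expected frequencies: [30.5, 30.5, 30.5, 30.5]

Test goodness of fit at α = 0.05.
Chi-square goodness of fit test:
H₀: observed counts match expected distribution
H₁: observed counts differ from expected distribution
df = k - 1 = 3
χ² = Σ(O - E)²/E
   = (33 - 30.5)²/30.5 + (30 - 30.5)²/30.5 + (34 - 30.5)²/30.5 + (25 - 30.5)²/30.5
   = 0.205 + 0.008 + 0.402 + 0.992
   = 1.61
p-value = 0.6579

Since p-value > α = 0.05, we fail to reject H₀.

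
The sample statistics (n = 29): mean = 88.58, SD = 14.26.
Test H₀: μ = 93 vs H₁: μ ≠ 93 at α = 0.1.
One-sample t-test:
H₀: μ = 93
H₁: μ ≠ 93
df = n - 1 = 28
t = (x̄ - μ₀) / (s/√n) = (88.58 - 93) / (14.26/√29) = -1.669
p-value = 0.1062

Since p-value > α = 0.1, we fail to reject H₀.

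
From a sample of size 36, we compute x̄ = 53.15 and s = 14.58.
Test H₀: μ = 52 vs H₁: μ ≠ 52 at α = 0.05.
One-sample t-test:
H₀: μ = 52
H₁: μ ≠ 52
df = n - 1 = 35
t = (x̄ - μ₀) / (s/√n) = (53.15 - 52) / (14.58/√36) = 0.473
p-value = 0.6390

Since p-value > α = 0.05, we fail to reject H₀.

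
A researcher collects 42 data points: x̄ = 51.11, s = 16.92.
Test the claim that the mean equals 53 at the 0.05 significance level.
One-sample t-test:
H₀: μ = 53
H₁: μ ≠ 53
df = n - 1 = 41
t = (x̄ - μ₀) / (s/√n) = (51.11 - 53) / (16.92/√42) = -0.724
p-value = 0.4732

Since p-value > α = 0.05, we fail to reject H₀.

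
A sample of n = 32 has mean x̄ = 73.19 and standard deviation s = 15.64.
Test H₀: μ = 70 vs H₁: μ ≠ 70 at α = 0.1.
One-sample t-test:
H₀: μ = 70
H₁: μ ≠ 70
df = n - 1 = 31
t = (x̄ - μ₀) / (s/√n) = (73.19 - 70) / (15.64/√32) = 1.154
p-value = 0.2574

Since p-value > α = 0.1, we fail to reject H₀.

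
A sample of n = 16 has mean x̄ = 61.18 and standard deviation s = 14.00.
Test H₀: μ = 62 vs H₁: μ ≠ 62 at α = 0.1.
One-sample t-test:
H₀: μ = 62
H₁: μ ≠ 62
df = n - 1 = 15
t = (x̄ - μ₀) / (s/√n) = (61.18 - 62) / (14.00/√16) = -0.234
p-value = 0.8179

Since p-value > α = 0.1, we fail to reject H₀.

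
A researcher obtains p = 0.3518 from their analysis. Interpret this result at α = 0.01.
Since p = 0.3518 > α = 0.01, fail to reject H₀.
There is insufficient evidence to reject the null hypothesis; the result is not statistically significant at the 0.01 level.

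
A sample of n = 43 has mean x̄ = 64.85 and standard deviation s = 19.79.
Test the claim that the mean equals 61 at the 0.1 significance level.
One-sample t-test:
H₀: μ = 61
H₁: μ ≠ 61
df = n - 1 = 42
t = (x̄ - μ₀) / (s/√n) = (64.85 - 61) / (19.79/√43) = 1.276
p-value = 0.2091

Since p-value > α = 0.1, we fail to reject H₀.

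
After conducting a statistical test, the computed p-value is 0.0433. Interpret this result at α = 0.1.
Since p = 0.0433 < α = 0.1, reject H₀.
There is sufficient evidence to reject the null hypothesis; the result is statistically significant at the 0.1 level.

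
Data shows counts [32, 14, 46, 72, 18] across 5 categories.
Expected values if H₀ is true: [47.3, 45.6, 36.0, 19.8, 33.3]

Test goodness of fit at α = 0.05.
Chi-square goodness of fit test:
H₀: observed counts match expected distribution
H₁: observed counts differ from expected distribution
df = k - 1 = 4
χ² = Σ(O - E)²/E
   = (32 - 47.3)²/47.3 + (14 - 45.6)²/45.6 + (46 - 36.0)²/36.0 + (72 - 19.8)²/19.8 + (18 - 33.3)²/33.3
   = 4.949 + 21.898 + 2.778 + 137.618 + 7.030
   = 174.27
p-value < 0.0001

Since p-value < α = 0.05, we reject H₀.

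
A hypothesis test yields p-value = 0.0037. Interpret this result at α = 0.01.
Since p = 0.0037 < α = 0.01, reject H₀.
There is sufficient evidence to reject the null hypothesis; the result is statistically significant at the 0.01 level.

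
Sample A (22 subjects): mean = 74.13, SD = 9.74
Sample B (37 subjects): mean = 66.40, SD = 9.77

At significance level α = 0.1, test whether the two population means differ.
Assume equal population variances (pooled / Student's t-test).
Student's two-sample t-test (equal variances):
H₀: μ₁ = μ₂
H₁: μ₁ ≠ μ₂
df = n₁ + n₂ - 2 = 57
Pooled variance s_p² = [(n₁-1)s₁² + (n₂-1)s₂²] / (n₁ + n₂ - 2) = [(21)(9.74²) + (36)(9.77²)] / 57 = 95.2373
SE = √(s_p²(1/n₁ + 1/n₂)) = √(95.2373 × (1/22 + 1/37)) = 2.6273
t = (x̄₁ - x̄₂) / SE = (74.13 - 66.40) / 2.6273 = 7.73 / 2.6273 = 2.942
p-value = 0.0047

Since p-value < α = 0.1, we reject H₀.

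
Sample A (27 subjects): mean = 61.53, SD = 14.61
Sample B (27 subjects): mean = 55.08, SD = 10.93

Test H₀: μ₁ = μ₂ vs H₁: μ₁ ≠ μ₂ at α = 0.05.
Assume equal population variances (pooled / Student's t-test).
Student's two-sample t-test (equal variances):
H₀: μ₁ = μ₂
H₁: μ₁ ≠ μ₂
df = n₁ + n₂ - 2 = 52
Pooled variance s_p² = [(n₁-1)s₁² + (n₂-1)s₂²] / (n₁ + n₂ - 2) = [(26)(14.61²) + (26)(10.93²)] / 52 = 166.4585
SE = √(s_p²(1/n₁ + 1/n₂)) = √(166.4585 × (1/27 + 1/27)) = 3.5114
t = (x̄₁ - x̄₂) / SE = (61.53 - 55.08) / 3.5114 = 6.45 / 3.5114 = 1.837
p-value = 0.0720

Since p-value > α = 0.05, we fail to reject H₀.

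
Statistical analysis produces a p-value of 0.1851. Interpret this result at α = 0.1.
Since p = 0.1851 > α = 0.1, fail to reject H₀.
There is insufficient evidence to reject the null hypothesis; the result is not statistically significant at the 0.1 level.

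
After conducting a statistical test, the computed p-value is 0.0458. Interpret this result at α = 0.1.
Since p = 0.0458 < α = 0.1, reject H₀.
There is sufficient evidence to reject the null hypothesis; the result is statistically significant at the 0.1 level.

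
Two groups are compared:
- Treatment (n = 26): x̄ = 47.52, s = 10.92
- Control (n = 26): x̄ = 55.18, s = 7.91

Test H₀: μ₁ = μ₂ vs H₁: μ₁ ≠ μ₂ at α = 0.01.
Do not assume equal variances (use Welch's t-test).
Welch's two-sample t-test:
H₀: μ₁ = μ₂
H₁: μ₁ ≠ μ₂
s₁²/n₁ = 10.92²/26 = 4.5864,  s₂²/n₂ = 7.91²/26 = 2.4065
SE = √(s₁²/n₁ + s₂²/n₂) = √(4.5864 + 2.4065) = 2.6444
df (Welch-Satterthwaite) = (s₁²/n₁ + s₂²/n₂)² / [(s₁²/n₁)²/(n₁-1) + (s₂²/n₂)²/(n₂-1)] ≈ 45.57
t = (x̄₁ - x̄₂) / SE = (47.52 - 55.18) / 2.6444 = -7.66 / 2.6444 = -2.897
p-value = 0.0058

Since p-value < α = 0.01, we reject H₀.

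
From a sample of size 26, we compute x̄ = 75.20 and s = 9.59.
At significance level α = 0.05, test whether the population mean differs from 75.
One-sample t-test:
H₀: μ = 75
H₁: μ ≠ 75
df = n - 1 = 25
t = (x̄ - μ₀) / (s/√n) = (75.20 - 75) / (9.59/√26) = 0.106
p-value = 0.9162

Since p-value > α = 0.05, we fail to reject H₀.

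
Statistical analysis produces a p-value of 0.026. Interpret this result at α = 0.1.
Since p = 0.026 < α = 0.1, reject H₀.
There is sufficient evidence to reject the null hypothesis; the result is statistically significant at the 0.1 level.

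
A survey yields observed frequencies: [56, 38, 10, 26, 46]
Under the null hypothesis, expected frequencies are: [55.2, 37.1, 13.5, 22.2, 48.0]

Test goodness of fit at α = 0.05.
Chi-square goodness of fit test:
H₀: observed counts match expected distribution
H₁: observed counts differ from expected distribution
df = k - 1 = 4
χ² = Σ(O - E)²/E
   = (56 - 55.2)²/55.2 + (38 - 37.1)²/37.1 + (10 - 13.5)²/13.5 + (26 - 22.2)²/22.2 + (46 - 48.0)²/48.0
   = 0.012 + 0.022 + 0.907 + 0.650 + 0.083
   = 1.67
p-value = 0.7953

Since p-value > α = 0.05, we fail to reject H₀.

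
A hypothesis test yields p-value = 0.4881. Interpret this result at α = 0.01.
Since p = 0.4881 > α = 0.01, fail to reject H₀.
There is insufficient evidence to reject the null hypothesis; the result is not statistically significant at the 0.01 level.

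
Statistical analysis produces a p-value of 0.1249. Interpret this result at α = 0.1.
Since p = 0.1249 > α = 0.1, fail to reject H₀.
There is insufficient evidence to reject the null hypothesis; the result is not statistically significant at the 0.1 level.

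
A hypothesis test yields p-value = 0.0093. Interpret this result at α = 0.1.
Since p = 0.0093 < α = 0.1, reject H₀.
There is sufficient evidence to reject the null hypothesis; the result is statistically significant at the 0.1 level.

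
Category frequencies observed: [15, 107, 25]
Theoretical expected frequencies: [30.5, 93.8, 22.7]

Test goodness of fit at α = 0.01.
Chi-square goodness of fit test:
H₀: observed counts match expected distribution
H₁: observed counts differ from expected distribution
df = k - 1 = 2
χ² = Σ(O - E)²/E
   = (15 - 30.5)²/30.5 + (107 - 93.8)²/93.8 + (25 - 22.7)²/22.7
   = 7.877 + 1.858 + 0.233
   = 9.97
p-value = 0.0068

Since p-value < α = 0.01, we reject H₀.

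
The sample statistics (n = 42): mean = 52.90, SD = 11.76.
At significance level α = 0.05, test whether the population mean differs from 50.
One-sample t-test:
H₀: μ = 50
H₁: μ ≠ 50
df = n - 1 = 41
t = (x̄ - μ₀) / (s/√n) = (52.90 - 50) / (11.76/√42) = 1.598
p-value = 0.1177

Since p-value > α = 0.05, we fail to reject H₀.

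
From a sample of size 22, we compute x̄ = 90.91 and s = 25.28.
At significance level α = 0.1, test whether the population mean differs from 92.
One-sample t-test:
H₀: μ = 92
H₁: μ ≠ 92
df = n - 1 = 21
t = (x̄ - μ₀) / (s/√n) = (90.91 - 92) / (25.28/√22) = -0.202
p-value = 0.8417

Since p-value > α = 0.1, we fail to reject H₀.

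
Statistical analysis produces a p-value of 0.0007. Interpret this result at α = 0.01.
Since p = 0.0007 < α = 0.01, reject H₀.
There is sufficient evidence to reject the null hypothesis; the result is statistically significant at the 0.01 level.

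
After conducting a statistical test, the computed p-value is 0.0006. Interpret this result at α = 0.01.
Since p = 0.0006 < α = 0.01, reject H₀.
There is sufficient evidence to reject the null hypothesis; the result is statistically significant at the 0.01 level.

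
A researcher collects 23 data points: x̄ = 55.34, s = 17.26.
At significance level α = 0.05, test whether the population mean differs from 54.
One-sample t-test:
H₀: μ = 54
H₁: μ ≠ 54
df = n - 1 = 22
t = (x̄ - μ₀) / (s/√n) = (55.34 - 54) / (17.26/√23) = 0.372
p-value = 0.7132

Since p-value > α = 0.05, we fail to reject H₀.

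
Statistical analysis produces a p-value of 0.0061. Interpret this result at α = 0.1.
Since p = 0.0061 < α = 0.1, reject H₀.
There is sufficient evidence to reject the null hypothesis; the result is statistically significant at the 0.1 level.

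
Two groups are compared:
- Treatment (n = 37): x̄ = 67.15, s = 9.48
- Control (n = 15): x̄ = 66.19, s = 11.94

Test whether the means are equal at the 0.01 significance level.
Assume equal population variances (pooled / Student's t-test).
Student's two-sample t-test (equal variances):
H₀: μ₁ = μ₂
H₁: μ₁ ≠ μ₂
df = n₁ + n₂ - 2 = 50
Pooled variance s_p² = [(n₁-1)s₁² + (n₂-1)s₂²] / (n₁ + n₂ - 2) = [(36)(9.48²) + (14)(11.94²)] / 50 = 104.6245
SE = √(s_p²(1/n₁ + 1/n₂)) = √(104.6245 × (1/37 + 1/15)) = 3.1309
t = (x̄₁ - x̄₂) / SE = (67.15 - 66.19) / 3.1309 = 0.96 / 3.1309 = 0.307
p-value = 0.7604

Since p-value > α = 0.01, we fail to reject H₀.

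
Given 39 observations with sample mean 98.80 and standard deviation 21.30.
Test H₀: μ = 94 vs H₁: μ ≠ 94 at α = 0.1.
One-sample t-test:
H₀: μ = 94
H₁: μ ≠ 94
df = n - 1 = 38
t = (x̄ - μ₀) / (s/√n) = (98.80 - 94) / (21.30/√39) = 1.407
p-value = 0.1675

Since p-value > α = 0.1, we fail to reject H₀.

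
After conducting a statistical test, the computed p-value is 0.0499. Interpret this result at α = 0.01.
Since p = 0.0499 > α = 0.01, fail to reject H₀.
There is insufficient evidence to reject the null hypothesis; the result is not statistically significant at the 0.01 level.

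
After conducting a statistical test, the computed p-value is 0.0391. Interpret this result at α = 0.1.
Since p = 0.0391 < α = 0.1, reject H₀.
There is sufficient evidence to reject the null hypothesis; the result is statistically significant at the 0.1 level.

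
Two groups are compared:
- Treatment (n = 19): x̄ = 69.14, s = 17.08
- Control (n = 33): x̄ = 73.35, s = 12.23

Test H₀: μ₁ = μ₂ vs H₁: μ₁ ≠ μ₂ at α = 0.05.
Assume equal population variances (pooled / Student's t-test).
Student's two-sample t-test (equal variances):
H₀: μ₁ = μ₂
H₁: μ₁ ≠ μ₂
df = n₁ + n₂ - 2 = 50
Pooled variance s_p² = [(n₁-1)s₁² + (n₂-1)s₂²] / (n₁ + n₂ - 2) = [(18)(17.08²) + (32)(12.23²)] / 50 = 200.7482
SE = √(s_p²(1/n₁ + 1/n₂)) = √(200.7482 × (1/19 + 1/33)) = 4.0803
t = (x̄₁ - x̄₂) / SE = (69.14 - 73.35) / 4.0803 = -4.21 / 4.0803 = -1.032
p-value = 0.3071

Since p-value > α = 0.05, we fail to reject H₀.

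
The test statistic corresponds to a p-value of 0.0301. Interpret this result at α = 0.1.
Since p = 0.0301 < α = 0.1, reject H₀.
There is sufficient evidence to reject the null hypothesis; the result is statistically significant at the 0.1 level.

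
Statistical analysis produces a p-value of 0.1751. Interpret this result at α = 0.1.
Since p = 0.1751 > α = 0.1, fail to reject H₀.
There is insufficient evidence to reject the null hypothesis; the result is not statistically significant at the 0.1 level.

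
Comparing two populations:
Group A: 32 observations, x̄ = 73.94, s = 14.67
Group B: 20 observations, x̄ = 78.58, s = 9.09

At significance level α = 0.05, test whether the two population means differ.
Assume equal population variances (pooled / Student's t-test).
Student's two-sample t-test (equal variances):
H₀: μ₁ = μ₂
H₁: μ₁ ≠ μ₂
df = n₁ + n₂ - 2 = 50
Pooled variance s_p² = [(n₁-1)s₁² + (n₂-1)s₂²] / (n₁ + n₂ - 2) = [(31)(14.67²) + (19)(9.09²)] / 50 = 164.8282
SE = √(s_p²(1/n₁ + 1/n₂)) = √(164.8282 × (1/32 + 1/20)) = 3.6595
t = (x̄₁ - x̄₂) / SE = (73.94 - 78.58) / 3.6595 = -4.64 / 3.6595 = -1.268
p-value = 0.2107

Since p-value > α = 0.05, we fail to reject H₀.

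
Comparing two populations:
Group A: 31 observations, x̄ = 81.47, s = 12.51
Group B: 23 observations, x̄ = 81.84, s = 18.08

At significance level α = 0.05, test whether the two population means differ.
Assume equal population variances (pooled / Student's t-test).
Student's two-sample t-test (equal variances):
H₀: μ₁ = μ₂
H₁: μ₁ ≠ μ₂
df = n₁ + n₂ - 2 = 52
Pooled variance s_p² = [(n₁-1)s₁² + (n₂-1)s₂²] / (n₁ + n₂ - 2) = [(30)(12.51²) + (22)(18.08²)] / 52 = 228.5866
SE = √(s_p²(1/n₁ + 1/n₂)) = √(228.5866 × (1/31 + 1/23)) = 4.1608
t = (x̄₁ - x̄₂) / SE = (81.47 - 81.84) / 4.1608 = -0.37 / 4.1608 = -0.089
p-value = 0.9295

Since p-value > α = 0.05, we fail to reject H₀.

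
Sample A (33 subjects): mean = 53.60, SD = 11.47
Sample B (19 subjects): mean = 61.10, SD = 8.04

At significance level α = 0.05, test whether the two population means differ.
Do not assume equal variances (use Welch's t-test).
Welch's two-sample t-test:
H₀: μ₁ = μ₂
H₁: μ₁ ≠ μ₂
s₁²/n₁ = 11.47²/33 = 3.9867,  s₂²/n₂ = 8.04²/19 = 3.4022
SE = √(s₁²/n₁ + s₂²/n₂) = √(3.9867 + 3.4022) = 2.7183
df (Welch-Satterthwaite) = (s₁²/n₁ + s₂²/n₂)² / [(s₁²/n₁)²/(n₁-1) + (s₂²/n₂)²/(n₂-1)] ≈ 47.90
t = (x̄₁ - x̄₂) / SE = (53.60 - 61.10) / 2.7183 = -7.50 / 2.7183 = -2.759
p-value = 0.0082

Since p-value < α = 0.05, we reject H₀.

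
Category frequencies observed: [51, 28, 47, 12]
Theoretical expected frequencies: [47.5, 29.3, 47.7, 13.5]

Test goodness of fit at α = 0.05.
Chi-square goodness of fit test:
H₀: observed counts match expected distribution
H₁: observed counts differ from expected distribution
df = k - 1 = 3
χ² = Σ(O - E)²/E
   = (51 - 47.5)²/47.5 + (28 - 29.3)²/29.3 + (47 - 47.7)²/47.7 + (12 - 13.5)²/13.5
   = 0.258 + 0.058 + 0.010 + 0.167
   = 0.49
p-value = 0.9205

Since p-value > α = 0.05, we fail to reject H₀.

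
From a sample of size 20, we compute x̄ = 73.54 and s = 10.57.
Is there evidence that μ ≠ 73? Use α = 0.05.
One-sample t-test:
H₀: μ = 73
H₁: μ ≠ 73
df = n - 1 = 19
t = (x̄ - μ₀) / (s/√n) = (73.54 - 73) / (10.57/√20) = 0.228
p-value = 0.8217

Since p-value > α = 0.05, we fail to reject H₀.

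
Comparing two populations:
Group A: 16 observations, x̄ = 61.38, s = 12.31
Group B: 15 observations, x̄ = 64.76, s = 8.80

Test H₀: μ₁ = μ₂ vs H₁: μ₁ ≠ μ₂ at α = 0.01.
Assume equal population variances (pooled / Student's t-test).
Student's two-sample t-test (equal variances):
H₀: μ₁ = μ₂
H₁: μ₁ ≠ μ₂
df = n₁ + n₂ - 2 = 29
Pooled variance s_p² = [(n₁-1)s₁² + (n₂-1)s₂²] / (n₁ + n₂ - 2) = [(15)(12.31²) + (14)(8.80²)] / 29 = 115.7656
SE = √(s_p²(1/n₁ + 1/n₂)) = √(115.7656 × (1/16 + 1/15)) = 3.8669
t = (x̄₁ - x̄₂) / SE = (61.38 - 64.76) / 3.8669 = -3.38 / 3.8669 = -0.874
p-value = 0.3893

Since p-value > α = 0.01, we fail to reject H₀.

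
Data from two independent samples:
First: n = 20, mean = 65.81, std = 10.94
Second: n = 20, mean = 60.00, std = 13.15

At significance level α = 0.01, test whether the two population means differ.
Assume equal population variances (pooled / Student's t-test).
Student's two-sample t-test (equal variances):
H₀: μ₁ = μ₂
H₁: μ₁ ≠ μ₂
df = n₁ + n₂ - 2 = 38
Pooled variance s_p² = [(n₁-1)s₁² + (n₂-1)s₂²] / (n₁ + n₂ - 2) = [(19)(10.94²) + (19)(13.15²)] / 38 = 146.3031
SE = √(s_p²(1/n₁ + 1/n₂)) = √(146.3031 × (1/20 + 1/20)) = 3.8250
t = (x̄₁ - x̄₂) / SE = (65.81 - 60.00) / 3.8250 = 5.81 / 3.8250 = 1.519
p-value = 0.1370

Since p-value > α = 0.01, we fail to reject H₀.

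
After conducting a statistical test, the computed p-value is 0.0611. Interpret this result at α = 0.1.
Since p = 0.0611 < α = 0.1, reject H₀.
There is sufficient evidence to reject the null hypothesis; the result is statistically significant at the 0.1 level.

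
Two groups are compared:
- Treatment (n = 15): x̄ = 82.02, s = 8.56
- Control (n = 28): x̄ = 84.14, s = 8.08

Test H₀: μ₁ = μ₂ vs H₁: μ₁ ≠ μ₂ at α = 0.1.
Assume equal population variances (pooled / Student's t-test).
Student's two-sample t-test (equal variances):
H₀: μ₁ = μ₂
H₁: μ₁ ≠ μ₂
df = n₁ + n₂ - 2 = 41
Pooled variance s_p² = [(n₁-1)s₁² + (n₂-1)s₂²] / (n₁ + n₂ - 2) = [(14)(8.56²) + (27)(8.08²)] / 41 = 68.0137
SE = √(s_p²(1/n₁ + 1/n₂)) = √(68.0137 × (1/15 + 1/28)) = 2.6388
t = (x̄₁ - x̄₂) / SE = (82.02 - 84.14) / 2.6388 = -2.12 / 2.6388 = -0.803
p-value = 0.4264

Since p-value > α = 0.1, we fail to reject H₀.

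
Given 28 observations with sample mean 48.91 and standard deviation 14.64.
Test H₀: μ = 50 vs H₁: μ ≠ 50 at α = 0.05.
One-sample t-test:
H₀: μ = 50
H₁: μ ≠ 50
df = n - 1 = 27
t = (x̄ - μ₀) / (s/√n) = (48.91 - 50) / (14.64/√28) = -0.394
p-value = 0.6967

Since p-value > α = 0.05, we fail to reject H₀.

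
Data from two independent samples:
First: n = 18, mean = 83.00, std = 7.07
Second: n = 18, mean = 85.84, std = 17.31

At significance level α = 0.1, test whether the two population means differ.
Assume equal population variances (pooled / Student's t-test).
Student's two-sample t-test (equal variances):
H₀: μ₁ = μ₂
H₁: μ₁ ≠ μ₂
df = n₁ + n₂ - 2 = 34
Pooled variance s_p² = [(n₁-1)s₁² + (n₂-1)s₂²] / (n₁ + n₂ - 2) = [(17)(7.07²) + (17)(17.31²)] / 34 = 174.8105
SE = √(s_p²(1/n₁ + 1/n₂)) = √(174.8105 × (1/18 + 1/18)) = 4.4072
t = (x̄₁ - x̄₂) / SE = (83.00 - 85.84) / 4.4072 = -2.84 / 4.4072 = -0.644
p-value = 0.5236

Since p-value > α = 0.1, we fail to reject H₀.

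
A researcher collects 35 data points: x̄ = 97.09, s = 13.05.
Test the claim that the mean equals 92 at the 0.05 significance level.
One-sample t-test:
H₀: μ = 92
H₁: μ ≠ 92
df = n - 1 = 34
t = (x̄ - μ₀) / (s/√n) = (97.09 - 92) / (13.05/√35) = 2.307
p-value = 0.0272

Since p-value < α = 0.05, we reject H₀.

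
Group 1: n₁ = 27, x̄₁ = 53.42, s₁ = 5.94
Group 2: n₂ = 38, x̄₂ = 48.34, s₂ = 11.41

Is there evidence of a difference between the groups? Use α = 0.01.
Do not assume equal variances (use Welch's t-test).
Welch's two-sample t-test:
H₀: μ₁ = μ₂
H₁: μ₁ ≠ μ₂
s₁²/n₁ = 5.94²/27 = 1.3068,  s₂²/n₂ = 11.41²/38 = 3.4260
SE = √(s₁²/n₁ + s₂²/n₂) = √(1.3068 + 3.4260) = 2.1755
df (Welch-Satterthwaite) = (s₁²/n₁ + s₂²/n₂)² / [(s₁²/n₁)²/(n₁-1) + (s₂²/n₂)²/(n₂-1)] ≈ 58.50
t = (x̄₁ - x̄₂) / SE = (53.42 - 48.34) / 2.1755 = 5.08 / 2.1755 = 2.335
p-value = 0.0230

Since p-value > α = 0.01, we fail to reject H₀.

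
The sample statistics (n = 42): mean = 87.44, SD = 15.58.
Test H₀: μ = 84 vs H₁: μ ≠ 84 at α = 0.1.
One-sample t-test:
H₀: μ = 84
H₁: μ ≠ 84
df = n - 1 = 41
t = (x̄ - μ₀) / (s/√n) = (87.44 - 84) / (15.58/√42) = 1.431
p-value = 0.1600

Since p-value > α = 0.1, we fail to reject H₀.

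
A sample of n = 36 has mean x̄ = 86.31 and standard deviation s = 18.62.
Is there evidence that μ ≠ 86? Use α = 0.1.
One-sample t-test:
H₀: μ = 86
H₁: μ ≠ 86
df = n - 1 = 35
t = (x̄ - μ₀) / (s/√n) = (86.31 - 86) / (18.62/√36) = 0.100
p-value = 0.9210

Since p-value > α = 0.1, we fail to reject H₀.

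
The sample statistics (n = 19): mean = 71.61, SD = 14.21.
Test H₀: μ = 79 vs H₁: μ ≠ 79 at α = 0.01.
One-sample t-test:
H₀: μ = 79
H₁: μ ≠ 79
df = n - 1 = 18
t = (x̄ - μ₀) / (s/√n) = (71.61 - 79) / (14.21/√19) = -2.267
p-value = 0.0360

Since p-value > α = 0.01, we fail to reject H₀.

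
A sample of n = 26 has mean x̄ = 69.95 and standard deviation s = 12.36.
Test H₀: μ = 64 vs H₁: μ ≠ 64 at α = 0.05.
One-sample t-test:
H₀: μ = 64
H₁: μ ≠ 64
df = n - 1 = 25
t = (x̄ - μ₀) / (s/√n) = (69.95 - 64) / (12.36/√26) = 2.455
p-value = 0.0214

Since p-value < α = 0.05, we reject H₀.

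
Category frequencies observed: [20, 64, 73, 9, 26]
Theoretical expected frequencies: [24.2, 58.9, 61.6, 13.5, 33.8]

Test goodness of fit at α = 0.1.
Chi-square goodness of fit test:
H₀: observed counts match expected distribution
H₁: observed counts differ from expected distribution
df = k - 1 = 4
χ² = Σ(O - E)²/E
   = (20 - 24.2)²/24.2 + (64 - 58.9)²/58.9 + (73 - 61.6)²/61.6 + (9 - 13.5)²/13.5 + (26 - 33.8)²/33.8
   = 0.729 + 0.442 + 2.110 + 1.500 + 1.800
   = 6.58
p-value = 0.1598

Since p-value > α = 0.1, we fail to reject H₀.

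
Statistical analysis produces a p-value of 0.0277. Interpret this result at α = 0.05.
Since p = 0.0277 < α = 0.05, reject H₀.
There is sufficient evidence to reject the null hypothesis; the result is statistically significant at the 0.05 level.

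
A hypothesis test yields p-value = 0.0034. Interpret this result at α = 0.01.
Since p = 0.0034 < α = 0.01, reject H₀.
There is sufficient evidence to reject the null hypothesis; the result is statistically significant at the 0.01 level.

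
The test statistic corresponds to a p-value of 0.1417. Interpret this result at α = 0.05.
Since p = 0.1417 > α = 0.05, fail to reject H₀.
There is insufficient evidence to reject the null hypothesis; the result is not statistically significant at the 0.05 level.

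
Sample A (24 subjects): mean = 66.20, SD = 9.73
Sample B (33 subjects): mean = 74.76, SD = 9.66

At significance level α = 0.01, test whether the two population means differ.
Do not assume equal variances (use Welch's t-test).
Welch's two-sample t-test:
H₀: μ₁ = μ₂
H₁: μ₁ ≠ μ₂
s₁²/n₁ = 9.73²/24 = 3.9447,  s₂²/n₂ = 9.66²/33 = 2.8277
SE = √(s₁²/n₁ + s₂²/n₂) = √(3.9447 + 2.8277) = 2.6024
df (Welch-Satterthwaite) = (s₁²/n₁ + s₂²/n₂)² / [(s₁²/n₁)²/(n₁-1) + (s₂²/n₂)²/(n₂-1)] ≈ 49.51
t = (x̄₁ - x̄₂) / SE = (66.20 - 74.76) / 2.6024 = -8.56 / 2.6024 = -3.289
p-value = 0.0019

Since p-value < α = 0.01, we reject H₀.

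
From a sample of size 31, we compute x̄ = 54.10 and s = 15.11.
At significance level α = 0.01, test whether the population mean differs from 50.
One-sample t-test:
H₀: μ = 50
H₁: μ ≠ 50
df = n - 1 = 30
t = (x̄ - μ₀) / (s/√n) = (54.10 - 50) / (15.11/√31) = 1.511
p-value = 0.1413

Since p-value > α = 0.01, we fail to reject H₀.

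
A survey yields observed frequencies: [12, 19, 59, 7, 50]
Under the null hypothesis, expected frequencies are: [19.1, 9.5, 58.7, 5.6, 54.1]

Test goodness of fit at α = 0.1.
Chi-square goodness of fit test:
H₀: observed counts match expected distribution
H₁: observed counts differ from expected distribution
df = k - 1 = 4
χ² = Σ(O - E)²/E
   = (12 - 19.1)²/19.1 + (19 - 9.5)²/9.5 + (59 - 58.7)²/58.7 + (7 - 5.6)²/5.6 + (50 - 54.1)²/54.1
   = 2.639 + 9.500 + 0.002 + 0.350 + 0.311
   = 12.80
p-value = 0.0123

Since p-value < α = 0.1, we reject H₀.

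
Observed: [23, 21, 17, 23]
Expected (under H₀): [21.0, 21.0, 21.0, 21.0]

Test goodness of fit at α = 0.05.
Chi-square goodness of fit test:
H₀: observed counts match expected distribution
H₁: observed counts differ from expected distribution
df = k - 1 = 3
χ² = Σ(O - E)²/E
   = (23 - 21.0)²/21.0 + (21 - 21.0)²/21.0 + (17 - 21.0)²/21.0 + (23 - 21.0)²/21.0
   = 0.190 + 0.000 + 0.762 + 0.190
   = 1.14
p-value = 0.7667

Since p-value > α = 0.05, we fail to reject H₀.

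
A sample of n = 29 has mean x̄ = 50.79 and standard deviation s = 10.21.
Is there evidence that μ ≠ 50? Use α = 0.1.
One-sample t-test:
H₀: μ = 50
H₁: μ ≠ 50
df = n - 1 = 28
t = (x̄ - μ₀) / (s/√n) = (50.79 - 50) / (10.21/√29) = 0.417
p-value = 0.6801

Since p-value > α = 0.1, we fail to reject H₀.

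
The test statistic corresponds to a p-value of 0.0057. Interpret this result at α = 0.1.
Since p = 0.0057 < α = 0.1, reject H₀.
There is sufficient evidence to reject the null hypothesis; the result is statistically significant at the 0.1 level.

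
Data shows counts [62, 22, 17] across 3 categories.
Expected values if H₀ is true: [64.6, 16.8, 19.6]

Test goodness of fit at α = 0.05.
Chi-square goodness of fit test:
H₀: observed counts match expected distribution
H₁: observed counts differ from expected distribution
df = k - 1 = 2
χ² = Σ(O - E)²/E
   = (62 - 64.6)²/64.6 + (22 - 16.8)²/16.8 + (17 - 19.6)²/19.6
   = 0.105 + 1.610 + 0.345
   = 2.06
p-value = 0.3572

Since p-value > α = 0.05, we fail to reject H₀.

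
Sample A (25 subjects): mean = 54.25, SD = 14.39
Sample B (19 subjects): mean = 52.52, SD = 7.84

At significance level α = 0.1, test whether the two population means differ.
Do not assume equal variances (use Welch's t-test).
Welch's two-sample t-test:
H₀: μ₁ = μ₂
H₁: μ₁ ≠ μ₂
s₁²/n₁ = 14.39²/25 = 8.2829,  s₂²/n₂ = 7.84²/19 = 3.2350
SE = √(s₁²/n₁ + s₂²/n₂) = √(8.2829 + 3.2350) = 3.3938
df (Welch-Satterthwaite) = (s₁²/n₁ + s₂²/n₂)² / [(s₁²/n₁)²/(n₁-1) + (s₂²/n₂)²/(n₂-1)] ≈ 38.56
t = (x̄₁ - x̄₂) / SE = (54.25 - 52.52) / 3.3938 = 1.73 / 3.3938 = 0.510
p-value = 0.6131

Since p-value > α = 0.1, we fail to reject H₀.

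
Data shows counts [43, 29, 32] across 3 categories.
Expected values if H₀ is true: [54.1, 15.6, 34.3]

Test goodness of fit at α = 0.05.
Chi-square goodness of fit test:
H₀: observed counts match expected distribution
H₁: observed counts differ from expected distribution
df = k - 1 = 2
χ² = Σ(O - E)²/E
   = (43 - 54.1)²/54.1 + (29 - 15.6)²/15.6 + (32 - 34.3)²/34.3
   = 2.277 + 11.510 + 0.154
   = 13.94
p-value = 0.0009

Since p-value < α = 0.05, we reject H₀.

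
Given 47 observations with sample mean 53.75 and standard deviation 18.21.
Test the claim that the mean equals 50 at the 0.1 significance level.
One-sample t-test:
H₀: μ = 50
H₁: μ ≠ 50
df = n - 1 = 46
t = (x̄ - μ₀) / (s/√n) = (53.75 - 50) / (18.21/√47) = 1.412
p-value = 0.1647

Since p-value > α = 0.1, we fail to reject H₀.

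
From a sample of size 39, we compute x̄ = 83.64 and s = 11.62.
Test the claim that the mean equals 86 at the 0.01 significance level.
One-sample t-test:
H₀: μ = 86
H₁: μ ≠ 86
df = n - 1 = 38
t = (x̄ - μ₀) / (s/√n) = (83.64 - 86) / (11.62/√39) = -1.268
p-value = 0.2124

Since p-value > α = 0.01, we fail to reject H₀.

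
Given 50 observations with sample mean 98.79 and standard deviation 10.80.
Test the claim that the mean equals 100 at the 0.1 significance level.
One-sample t-test:
H₀: μ = 100
H₁: μ ≠ 100
df = n - 1 = 49
t = (x̄ - μ₀) / (s/√n) = (98.79 - 100) / (10.80/√50) = -0.792
p-value = 0.4321

Since p-value > α = 0.1, we fail to reject H₀.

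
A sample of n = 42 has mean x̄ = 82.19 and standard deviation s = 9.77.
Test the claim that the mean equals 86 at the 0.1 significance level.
One-sample t-test:
H₀: μ = 86
H₁: μ ≠ 86
df = n - 1 = 41
t = (x̄ - μ₀) / (s/√n) = (82.19 - 86) / (9.77/√42) = -2.527
p-value = 0.0154

Since p-value < α = 0.1, we reject H₀.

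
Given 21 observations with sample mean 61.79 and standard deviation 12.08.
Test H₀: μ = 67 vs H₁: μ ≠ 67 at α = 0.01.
One-sample t-test:
H₀: μ = 67
H₁: μ ≠ 67
df = n - 1 = 20
t = (x̄ - μ₀) / (s/√n) = (61.79 - 67) / (12.08/√21) = -1.976
p-value = 0.0621

Since p-value > α = 0.01, we fail to reject H₀.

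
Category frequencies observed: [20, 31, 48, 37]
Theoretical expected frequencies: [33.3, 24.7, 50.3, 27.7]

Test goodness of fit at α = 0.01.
Chi-square goodness of fit test:
H₀: observed counts match expected distribution
H₁: observed counts differ from expected distribution
df = k - 1 = 3
χ² = Σ(O - E)²/E
   = (20 - 33.3)²/33.3 + (31 - 24.7)²/24.7 + (48 - 50.3)²/50.3 + (37 - 27.7)²/27.7
   = 5.312 + 1.607 + 0.105 + 3.122
   = 10.15
p-value = 0.0174

Since p-value > α = 0.01, we fail to reject H₀.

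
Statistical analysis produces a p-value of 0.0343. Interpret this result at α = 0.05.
Since p = 0.0343 < α = 0.05, reject H₀.
There is sufficient evidence to reject the null hypothesis; the result is statistically significant at the 0.05 level.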